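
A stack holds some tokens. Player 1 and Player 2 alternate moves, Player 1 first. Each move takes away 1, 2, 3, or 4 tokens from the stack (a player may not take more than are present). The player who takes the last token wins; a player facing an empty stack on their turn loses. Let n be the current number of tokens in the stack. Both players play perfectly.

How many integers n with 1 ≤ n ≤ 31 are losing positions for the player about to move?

Classify positions by backward induction: terminal positions (no move available) are L. From any other position, the mover wins iff some move reaches an L.
n=0: no move → L
n=1: W (go to 0, an L position)
n=2: W (go to 0, an L position)
n=3: W (go to 0, an L position)
n=4: W (go to 0, an L position)
n=5: L (options 4(W), 3(W), 2(W), 1(W) are all W)
n=6: W (go to 5, an L position)
n=7: W (go to 5, an L position)
n=8: W (go to 5, an L position)
n=9: W (go to 5, an L position)
n=10: L (options 9(W), 8(W), 7(W), 6(W) are all W)
n=11: W (go to 10, an L position)
n=12: W (go to 10, an L position)
n=13: W (go to 10, an L position)
n=14: W (go to 10, an L position)
n=15: L (options 14(W), 13(W), 12(W), 11(W) are all W)
n=16: W (go to 15, an L position)
n=17: W (go to 15, an L position)
n=18: W (go to 15, an L position)
n=19: W (go to 15, an L position)
n=20: L (options 19(W), 18(W), 17(W), 16(W) are all W)
n=21: W (go to 20, an L position)
n=22: W (go to 20, an L position)
n=23: W (go to 20, an L position)
n=24: W (go to 20, an L position)
n=25: L (options 24(W), 23(W), 22(W), 21(W) are all W)
n=26: W (go to 25, an L position)
n=27: W (go to 25, an L position)
n=28: W (go to 25, an L position)
n=29: W (go to 25, an L position)
n=30: L (options 29(W), 28(W), 27(W), 26(W) are all W)
n=31: W (go to 30, an L position)
L entries with 1 ≤ n ≤ 31 (n=0 is outside the asked range and is not counted): n = 5, 10, 15, 20, 25, 30; that makes 6.

6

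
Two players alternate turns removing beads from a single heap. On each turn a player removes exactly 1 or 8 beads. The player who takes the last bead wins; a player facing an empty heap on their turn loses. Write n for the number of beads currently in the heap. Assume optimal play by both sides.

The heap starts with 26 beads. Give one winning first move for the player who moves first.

Remove 8, leaving 18.

Use the standard recursion: the mover loses at a terminal position; elsewhere, the mover wins exactly when some move hands the opponent an L position.
n=0: no move → L
n=1: W (go to 0, an L position)
n=2: L (sole option 1(W) is W)
n=3: W (go to 2, an L position)
n=4: L (sole option 3(W) is W)
n=5: W (go to 4, an L position)
n=6: L (sole option 5(W) is W)
n=7: W (go to 6, an L position)
n=8: W (go to 0, an L position)
n=9: L (options 8(W), 1(W) are all W)
n=10: W (go to 9, an L position)
n=11: L (options 10(W), 3(W) are all W)
n=12: W (go to 11, an L position)
n=13: L (options 12(W), 5(W) are all W)
n=14: W (go to 13, an L position)
n=15: L (options 14(W), 7(W) are all W)
n=16: W (go to 15, an L position)
n=17: W (go to 9, an L position)
n=18: L (options 17(W), 10(W) are all W)
n=19: W (go to 18, an L position)
n=20: L (options 19(W), 12(W) are all W)
n=21: W (go to 20, an L position)
n=22: L (options 21(W), 14(W) are all W)
n=23: W (go to 22, an L position)
n=24: L (options 23(W), 16(W) are all W)
n=25: W (go to 24, an L position)
n=26: W (go to 18, an L position)
From 26, the L positions reachable in one move are: 18.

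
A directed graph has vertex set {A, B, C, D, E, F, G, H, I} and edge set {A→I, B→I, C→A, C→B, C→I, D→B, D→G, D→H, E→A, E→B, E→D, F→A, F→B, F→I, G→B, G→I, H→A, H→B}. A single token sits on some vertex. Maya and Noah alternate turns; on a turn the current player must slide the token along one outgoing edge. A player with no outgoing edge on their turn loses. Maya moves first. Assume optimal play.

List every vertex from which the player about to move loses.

Build the W/L table. Terminal = L. A non-terminal position is W if it has a move to some L; otherwise it is L.
Every edge goes from a vertex to one that appears earlier in the order I, B, A, F, G, H, C, D, E, so processing vertices in that order labels each vertex after all of its successors.
I: no outgoing edge → L
B: →I(L), so W
A: →I(L), so W
F: →I(L), so W
G: →I(L), so W
H: →A(W), B(W) — all W, so L
C: →I(L), so W
D: →H(L), so W
E: →D(W), A(W), B(W) — all W, so L
Reading off the rows marked L gives the requested list; there are 3 such vertices.

E, H, I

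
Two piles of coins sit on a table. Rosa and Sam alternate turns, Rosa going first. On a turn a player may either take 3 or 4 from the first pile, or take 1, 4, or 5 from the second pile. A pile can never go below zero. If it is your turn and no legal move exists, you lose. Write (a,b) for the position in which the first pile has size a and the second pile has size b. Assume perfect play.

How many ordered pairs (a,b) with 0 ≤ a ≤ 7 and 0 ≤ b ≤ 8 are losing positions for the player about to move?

20

Classify positions by backward induction: terminal positions (no move available) are L. From any other position, the mover wins iff some move reaches an L.
Every move lowers a or b (never raises either), so fill the grid row by row in increasing a, and left to right within a row: each cell's successors are then already labelled.
      b=0  b=1  b=2  b=3  b=4  b=5  b=6  b=7  b=8
a=0:    L    W    L    W    W    W    W    W    L
a=1:    L    W    L    W    W    W    W    W    L
a=2:    L    W    L    W    W    W    W    W    L
a=3:    W    L    W    L    W    W    W    W    W
a=4:    W    L    W    L    W    W    W    W    W
a=5:    W    L    W    L    W    W    W    W    W
a=6:    W    W    W    W    L    W    L    W    W
a=7:    L    W    L    W    W    W    W    W    L
Cells with no legal move (terminal, hence L): (0,0), (1,0), (2,0).
The remaining L cells, each justified by listing all of its moves:
(0,2): only reaches (0,1)(W), which is W → L
(0,8): only reaches (0,7)(W), (0,4)(W), (0,3)(W), all W → L
(1,2): only reaches (1,1)(W), which is W → L
(1,8): only reaches (1,7)(W), (1,4)(W), (1,3)(W), all W → L
(2,2): only reaches (2,1)(W), which is W → L
(2,8): only reaches (2,7)(W), (2,4)(W), (2,3)(W), all W → L
(3,1): only reaches (0,1)(W), (3,0)(W), all W → L
(3,3): only reaches (0,3)(W), (3,2)(W), all W → L
(4,1): only reaches (1,1)(W), (0,1)(W), (4,0)(W), all W → L
(4,3): only reaches (1,3)(W), (0,3)(W), (4,2)(W), all W → L
(5,1): only reaches (2,1)(W), (1,1)(W), (5,0)(W), all W → L
(5,3): only reaches (2,3)(W), (1,3)(W), (5,2)(W), all W → L
(6,4): only reaches (3,4)(W), (2,4)(W), (6,3)(W), (6,0)(W), all W → L
(6,6): only reaches (3,6)(W), (2,6)(W), (6,5)(W), (6,2)(W), (6,1)(W), all W → L
(7,0): only reaches (4,0)(W), (3,0)(W), all W → L
(7,2): only reaches (4,2)(W), (3,2)(W), (7,1)(W), all W → L
(7,8): only reaches (4,8)(W), (3,8)(W), (7,7)(W), (7,4)(W), (7,3)(W), all W → L
Every other cell has at least one move into one of the L cells above, so it is W.
L cells per row: a=0: 3, a=1: 3, a=2: 3, a=3: 2, a=4: 2, a=5: 2, a=6: 2, a=7: 3; total 20.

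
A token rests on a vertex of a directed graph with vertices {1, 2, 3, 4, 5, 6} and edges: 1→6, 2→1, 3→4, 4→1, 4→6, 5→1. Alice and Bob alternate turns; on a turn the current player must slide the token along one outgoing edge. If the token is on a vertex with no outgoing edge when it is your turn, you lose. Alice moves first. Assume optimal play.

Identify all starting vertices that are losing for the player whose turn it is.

Positions with no move are L. A position that does have a move is losing for the player to move precisely when every available move leads to a winning position for the opponent. Fill in the labels:
Every edge goes from a vertex to one that appears earlier in the order 6, 1, 5, 4, 3, 2, so processing vertices in that order labels each vertex after all of its successors.
6: no outgoing edge → L
1: can move to 6, which is L ⇒ W
5: the only move is to 1(W), a W ⇒ L
4: can move to 6, which is L ⇒ W
3: the only move is to 4(W), a W ⇒ L
2: the only move is to 1(W), a W ⇒ L
The losing starting vertices are exactly the entries labelled L in this table (4 of them).

2, 3, 5, 6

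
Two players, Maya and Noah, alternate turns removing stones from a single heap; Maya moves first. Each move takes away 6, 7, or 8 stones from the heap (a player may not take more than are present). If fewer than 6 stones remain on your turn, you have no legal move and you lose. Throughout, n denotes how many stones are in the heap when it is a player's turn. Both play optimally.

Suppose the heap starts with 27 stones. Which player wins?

Work bottom-up. With no move the player to move loses. Otherwise the position is W if at least one move leads to an L position for the opponent, and L if every move leads to a W.
n=0: no move → L
n=1: no move → L
n=2: no move → L
n=3: no move → L
n=4: no move → L
n=5: no move → L
n=6: →0(L), so W
n=7: →1(L), so W
n=8: →2(L), so W
n=9: →3(L), so W
n=10: →4(L), so W
n=11: →5(L), so W
n=12: →5(L), so W
n=13: →5(L), so W
n=14: →8(W), 7(W), 6(W) — all W, so L
n=15: →9(W), 8(W), 7(W) — all W, so L
n=16: →10(W), 9(W), 8(W) — all W, so L
n=17: →11(W), 10(W), 9(W) — all W, so L
n=18: →12(W), 11(W), 10(W) — all W, so L
n=19: →13(W), 12(W), 11(W) — all W, so L
n=20: →14(L), so W
n=21: →15(L), so W
n=22: →16(L), so W
n=23: →17(L), so W
n=24: →18(L), so W
n=25: →19(L), so W
n=26: →19(L), so W
n=27: →19(L), so W
From 27 Maya can remove 8, leaving 19, reaching an L position.

Maya wins.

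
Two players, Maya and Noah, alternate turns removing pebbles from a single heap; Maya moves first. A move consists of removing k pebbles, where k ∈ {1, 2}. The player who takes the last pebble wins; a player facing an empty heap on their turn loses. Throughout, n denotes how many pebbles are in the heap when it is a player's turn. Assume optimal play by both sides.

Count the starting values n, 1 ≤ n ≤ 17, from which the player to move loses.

Work bottom-up. With no move the player to move loses. Otherwise the position is W if at least one move leads to an L position for the opponent, and L if every move leads to a W.
n=0: no move → L
n=1: W (go to 0, an L position)
n=2: W (go to 0, an L position)
n=3: L (options 2(W), 1(W) are all W)
n=4: W (go to 3, an L position)
n=5: W (go to 3, an L position)
n=6: L (options 5(W), 4(W) are all W)
n=7: W (go to 6, an L position)
n=8: W (go to 6, an L position)
n=9: L (options 8(W), 7(W) are all W)
n=10: W (go to 9, an L position)
n=11: W (go to 9, an L position)
n=12: L (options 11(W), 10(W) are all W)
n=13: W (go to 12, an L position)
n=14: W (go to 12, an L position)
n=15: L (options 14(W), 13(W) are all W)
n=16: W (go to 15, an L position)
n=17: W (go to 15, an L position)
L entries with 1 ≤ n ≤ 17 (n=0 is outside the asked range and is not counted): n = 3, 6, 9, 12, 15; that makes 5.

5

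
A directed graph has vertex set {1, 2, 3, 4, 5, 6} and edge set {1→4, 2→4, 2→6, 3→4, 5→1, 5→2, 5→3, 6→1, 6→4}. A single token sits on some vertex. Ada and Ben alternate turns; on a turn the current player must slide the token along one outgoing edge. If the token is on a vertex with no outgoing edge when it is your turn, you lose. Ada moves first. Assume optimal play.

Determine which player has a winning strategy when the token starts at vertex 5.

Positions with no move are L. A position that does have a move is losing for the player to move precisely when every available move leads to a winning position for the opponent. Fill in the labels:
Every edge goes from a vertex to one that appears earlier in the order 4, 1, 6, 2, 3, 5, so processing vertices in that order labels each vertex after all of its successors.
4: no outgoing edge → L
1: reaches L-position 4 → W
6: reaches L-position 4 → W
2: reaches L-position 4 → W
3: reaches L-position 4 → W
5: only reaches 3(W), 2(W), 1(W), all W → L
Every move from 5 reaches a W position, so the mover loses.

Ben wins.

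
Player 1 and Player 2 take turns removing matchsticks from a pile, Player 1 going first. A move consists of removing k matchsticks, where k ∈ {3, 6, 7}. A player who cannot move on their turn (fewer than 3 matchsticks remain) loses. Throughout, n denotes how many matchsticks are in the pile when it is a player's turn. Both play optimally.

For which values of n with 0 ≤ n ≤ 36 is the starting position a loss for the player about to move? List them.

0, 1, 2, 10, 11, 12, 20, 21, 22, 30, 31, 32

Work bottom-up. With no move the player to move loses. Otherwise the position is W if at least one move leads to an L position for the opponent, and L if every move leads to a W.
n=0: no move → L
n=1: no move → L
n=2: no move → L
n=3: can move to 0, which is L ⇒ W
n=4: can move to 1, which is L ⇒ W
n=5: can move to 2, which is L ⇒ W
n=6: can move to 0, which is L ⇒ W
n=7: can move to 1, which is L ⇒ W
n=8: can move to 2, which is L ⇒ W
n=9: can move to 2, which is L ⇒ W
n=10: moves to 7(W), 4(W), 3(W); every one is W ⇒ L
n=11: moves to 8(W), 5(W), 4(W); every one is W ⇒ L
n=12: moves to 9(W), 6(W), 5(W); every one is W ⇒ L
n=13: can move to 10, which is L ⇒ W
n=14: can move to 11, which is L ⇒ W
n=15: can move to 12, which is L ⇒ W
n=16: can move to 10, which is L ⇒ W
n=17: can move to 11, which is L ⇒ W
n=18: can move to 12, which is L ⇒ W
n=19: can move to 12, which is L ⇒ W
n=20: moves to 17(W), 14(W), 13(W); every one is W ⇒ L
n=21: moves to 18(W), 15(W), 14(W); every one is W ⇒ L
n=22: moves to 19(W), 16(W), 15(W); every one is W ⇒ L
n=23: can move to 20, which is L ⇒ W
n=24: can move to 21, which is L ⇒ W
n=25: can move to 22, which is L ⇒ W
n=26: can move to 20, which is L ⇒ W
n=27: can move to 21, which is L ⇒ W
n=28: can move to 22, which is L ⇒ W
n=29: can move to 22, which is L ⇒ W
n=30: moves to 27(W), 24(W), 23(W); every one is W ⇒ L
n=31: moves to 28(W), 25(W), 24(W); every one is W ⇒ L
n=32: moves to 29(W), 26(W), 25(W); every one is W ⇒ L
n=33: can move to 30, which is L ⇒ W
n=34: can move to 31, which is L ⇒ W
n=35: can move to 32, which is L ⇒ W
n=36: can move to 30, which is L ⇒ W
The losing starting values of n are exactly the entries labelled L in this table (12 of them).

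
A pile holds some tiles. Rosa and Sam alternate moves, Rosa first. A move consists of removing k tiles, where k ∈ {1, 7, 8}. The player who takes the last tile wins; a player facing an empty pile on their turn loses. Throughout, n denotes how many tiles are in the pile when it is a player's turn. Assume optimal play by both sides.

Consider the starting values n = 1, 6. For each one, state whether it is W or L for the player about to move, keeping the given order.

1: W, 6: L

Positions with no move are L. A position that does have a move is losing for the player to move precisely when every available move leads to a winning position for the opponent. Fill in the labels:
n=0: no move → L
n=1: W (go to 0, an L position)
n=2: L (sole option 1(W) is W)
n=3: W (go to 2, an L position)
n=4: L (sole option 3(W) is W)
n=5: W (go to 4, an L position)
n=6: L (sole option 5(W) is W)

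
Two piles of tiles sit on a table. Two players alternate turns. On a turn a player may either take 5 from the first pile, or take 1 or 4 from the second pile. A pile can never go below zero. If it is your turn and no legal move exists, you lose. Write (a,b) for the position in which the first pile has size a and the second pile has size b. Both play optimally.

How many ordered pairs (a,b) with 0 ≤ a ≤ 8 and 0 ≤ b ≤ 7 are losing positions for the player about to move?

32

Build the W/L table. Terminal = L. A non-terminal position is W if it has a move to some L; otherwise it is L.
Every move lowers a or b (never raises either), so fill the grid row by row in increasing a, and left to right within a row: each cell's successors are then already labelled.
      b=0  b=1  b=2  b=3  b=4  b=5  b=6  b=7
a=0:    L    W    L    W    W    L    W    L
a=1:    L    W    L    W    W    L    W    L
a=2:    L    W    L    W    W    L    W    L
a=3:    L    W    L    W    W    L    W    L
a=4:    L    W    L    W    W    L    W    L
a=5:    W    L    W    L    W    W    L    W
a=6:    W    L    W    L    W    W    L    W
a=7:    W    L    W    L    W    W    L    W
a=8:    W    L    W    L    W    W    L    W
Cells with no legal move (terminal, hence L): (0,0), (1,0), (2,0), (3,0), (4,0).
The remaining L cells, each justified by listing all of its moves:
(0,2): L (sole option (0,1)(W) is W)
(0,5): L (options (0,4)(W), (0,1)(W) are all W)
(0,7): L (options (0,6)(W), (0,3)(W) are all W)
(1,2): L (sole option (1,1)(W) is W)
(1,5): L (options (1,4)(W), (1,1)(W) are all W)
(1,7): L (options (1,6)(W), (1,3)(W) are all W)
(2,2): L (sole option (2,1)(W) is W)
(2,5): L (options (2,4)(W), (2,1)(W) are all W)
(2,7): L (options (2,6)(W), (2,3)(W) are all W)
(3,2): L (sole option (3,1)(W) is W)
(3,5): L (options (3,4)(W), (3,1)(W) are all W)
(3,7): L (options (3,6)(W), (3,3)(W) are all W)
(4,2): L (sole option (4,1)(W) is W)
(4,5): L (options (4,4)(W), (4,1)(W) are all W)
(4,7): L (options (4,6)(W), (4,3)(W) are all W)
(5,1): L (options (0,1)(W), (5,0)(W) are all W)
(5,3): L (options (0,3)(W), (5,2)(W) are all W)
(5,6): L (options (0,6)(W), (5,5)(W), (5,2)(W) are all W)
(6,1): L (options (1,1)(W), (6,0)(W) are all W)
(6,3): L (options (1,3)(W), (6,2)(W) are all W)
(6,6): L (options (1,6)(W), (6,5)(W), (6,2)(W) are all W)
(7,1): L (options (2,1)(W), (7,0)(W) are all W)
(7,3): L (options (2,3)(W), (7,2)(W) are all W)
(7,6): L (options (2,6)(W), (7,5)(W), (7,2)(W) are all W)
(8,1): L (options (3,1)(W), (8,0)(W) are all W)
(8,3): L (options (3,3)(W), (8,2)(W) are all W)
(8,6): L (options (3,6)(W), (8,5)(W), (8,2)(W) are all W)
Every other cell has at least one move into one of the L cells above, so it is W.
L cells per row: a=0: 4, a=1: 4, a=2: 4, a=3: 4, a=4: 4, a=5: 3, a=6: 3, a=7: 3, a=8: 3; total 32.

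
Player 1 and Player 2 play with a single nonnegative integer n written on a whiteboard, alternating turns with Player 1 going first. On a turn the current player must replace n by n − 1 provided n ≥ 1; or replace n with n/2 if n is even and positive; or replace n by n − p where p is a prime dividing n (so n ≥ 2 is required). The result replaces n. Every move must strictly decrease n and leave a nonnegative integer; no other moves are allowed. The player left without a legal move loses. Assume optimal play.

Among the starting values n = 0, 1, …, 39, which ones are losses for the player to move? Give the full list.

0, 4, 9, 14, 20, 24, 30, 34, 38

Work bottom-up. With no move the player to move loses. Otherwise the position is W if at least one move leads to an L position for the opponent, and L if every move leads to a W.
n=0: no move → L
n=1: reaches L-position 0 → W
n=2: reaches L-position 0 → W
n=3: reaches L-position 0 → W
n=4: only reaches 2(W), 3(W), all W → L
n=5: reaches L-position 0 → W
n=6: reaches L-position 4 → W
n=7: reaches L-position 0 → W
n=8: reaches L-position 4 → W
n=9: only reaches 6(W), 8(W), all W → L
n=10: reaches L-position 9 → W
n=11: reaches L-position 0 → W
n=12: reaches L-position 9 → W
n=13: reaches L-position 0 → W
n=14: only reaches 7(W), 12(W), 13(W), all W → L
n=15: reaches L-position 14 → W
n=16: reaches L-position 14 → W
n=17: reaches L-position 0 → W
n=18: reaches L-position 9 → W
n=19: reaches L-position 0 → W
n=20: only reaches 10(W), 15(W), 18(W), 19(W), all W → L
n=21: reaches L-position 14 → W
n=22: reaches L-position 20 → W
n=23: reaches L-position 0 → W
n=24: only reaches 12(W), 21(W), 22(W), 23(W), all W → L
n=25: reaches L-position 20 → W
n=26: reaches L-position 24 → W
n=27: reaches L-position 24 → W
n=28: reaches L-position 14 → W
n=29: reaches L-position 0 → W
n=30: only reaches 15(W), 25(W), 27(W), 28(W), 29(W), all W → L
n=31: reaches L-position 0 → W
n=32: reaches L-position 30 → W
n=33: reaches L-position 30 → W
n=34: only reaches 17(W), 32(W), 33(W), all W → L
n=35: reaches L-position 30 → W
n=36: reaches L-position 34 → W
n=37: reaches L-position 0 → W
n=38: only reaches 19(W), 36(W), 37(W), all W → L
n=39: reaches L-position 38 → W
Reading off the rows marked L gives the requested list; there are 9 such values of n.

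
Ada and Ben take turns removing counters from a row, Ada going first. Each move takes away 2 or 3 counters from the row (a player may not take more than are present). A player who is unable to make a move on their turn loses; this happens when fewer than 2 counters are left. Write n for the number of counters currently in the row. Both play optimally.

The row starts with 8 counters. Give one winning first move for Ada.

Build the W/L table. Terminal = L. A non-terminal position is W if it has a move to some L; otherwise it is L.
n=0: no move → L
n=1: no move → L
n=2: W (go to 0, an L position)
n=3: W (go to 1, an L position)
n=4: W (go to 1, an L position)
n=5: L (options 3(W), 2(W) are all W)
n=6: L (options 4(W), 3(W) are all W)
n=7: W (go to 5, an L position)
n=8: W (go to 6, an L position)
From 8, the L positions reachable in one move are: 6, 5. Any move reaching one of these is winning.

Remove 2, leaving 6.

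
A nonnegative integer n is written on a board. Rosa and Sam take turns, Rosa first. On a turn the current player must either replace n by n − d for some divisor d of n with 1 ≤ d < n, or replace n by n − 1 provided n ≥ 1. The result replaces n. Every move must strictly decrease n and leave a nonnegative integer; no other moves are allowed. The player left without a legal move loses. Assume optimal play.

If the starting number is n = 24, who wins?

Rosa wins.

Label each position W (a win for the player to move) or L (a loss). A position with no legal move is L; any other position is W exactly when some move reaches an L, and L when every move reaches a W.
n=0: no move → L
n=1: can move to 0, which is L ⇒ W
n=2: the only move is to 1(W), a W ⇒ L
n=3: can move to 2, which is L ⇒ W
n=4: can move to 2, which is L ⇒ W
n=5: the only move is to 4(W), a W ⇒ L
n=6: can move to 5, which is L ⇒ W
n=7: the only move is to 6(W), a W ⇒ L
n=8: can move to 7, which is L ⇒ W
n=9: moves to 6(W), 8(W); every one is W ⇒ L
n=10: can move to 5, which is L ⇒ W
n=11: the only move is to 10(W), a W ⇒ L
n=12: can move to 9, which is L ⇒ W
n=13: the only move is to 12(W), a W ⇒ L
n=14: can move to 7, which is L ⇒ W
n=15: moves to 10(W), 12(W), 14(W); every one is W ⇒ L
n=16: can move to 15, which is L ⇒ W
n=17: the only move is to 16(W), a W ⇒ L
n=18: can move to 9, which is L ⇒ W
n=19: the only move is to 18(W), a W ⇒ L
n=20: can move to 15, which is L ⇒ W
n=21: moves to 14(W), 18(W), 20(W); every one is W ⇒ L
n=22: can move to 11, which is L ⇒ W
n=23: the only move is to 22(W), a W ⇒ L
n=24: can move to 21, which is L ⇒ W
The starting position 24 is W: Rosa should move to 21, handing over an L position.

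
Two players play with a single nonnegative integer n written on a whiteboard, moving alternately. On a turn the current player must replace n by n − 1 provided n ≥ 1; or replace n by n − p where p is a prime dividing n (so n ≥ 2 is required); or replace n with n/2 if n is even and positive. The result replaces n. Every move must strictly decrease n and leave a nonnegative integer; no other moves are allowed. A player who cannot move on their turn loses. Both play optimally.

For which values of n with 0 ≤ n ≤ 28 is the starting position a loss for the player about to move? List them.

Use the standard recursion: the mover loses at a terminal position; elsewhere, the mover wins exactly when some move hands the opponent an L position.
n=0: no move → L
n=1: can move to 0, which is L ⇒ W
n=2: can move to 0, which is L ⇒ W
n=3: can move to 0, which is L ⇒ W
n=4: moves to 2(W), 3(W); every one is W ⇒ L
n=5: can move to 0, which is L ⇒ W
n=6: can move to 4, which is L ⇒ W
n=7: can move to 0, which is L ⇒ W
n=8: can move to 4, which is L ⇒ W
n=9: moves to 6(W), 8(W); every one is W ⇒ L
n=10: can move to 9, which is L ⇒ W
n=11: can move to 0, which is L ⇒ W
n=12: can move to 9, which is L ⇒ W
n=13: can move to 0, which is L ⇒ W
n=14: moves to 7(W), 12(W), 13(W); every one is W ⇒ L
n=15: can move to 14, which is L ⇒ W
n=16: can move to 14, which is L ⇒ W
n=17: can move to 0, which is L ⇒ W
n=18: can move to 9, which is L ⇒ W
n=19: can move to 0, which is L ⇒ W
n=20: moves to 10(W), 15(W), 18(W), 19(W); every one is W ⇒ L
n=21: can move to 14, which is L ⇒ W
n=22: can move to 20, which is L ⇒ W
n=23: can move to 0, which is L ⇒ W
n=24: moves to 12(W), 21(W), 22(W), 23(W); every one is W ⇒ L
n=25: can move to 20, which is L ⇒ W
n=26: can move to 24, which is L ⇒ W
n=27: can move to 24, which is L ⇒ W
n=28: can move to 14, which is L ⇒ W
The losing starting values of n are exactly the entries labelled L in this table (6 of them).

0, 4, 9, 14, 20, 24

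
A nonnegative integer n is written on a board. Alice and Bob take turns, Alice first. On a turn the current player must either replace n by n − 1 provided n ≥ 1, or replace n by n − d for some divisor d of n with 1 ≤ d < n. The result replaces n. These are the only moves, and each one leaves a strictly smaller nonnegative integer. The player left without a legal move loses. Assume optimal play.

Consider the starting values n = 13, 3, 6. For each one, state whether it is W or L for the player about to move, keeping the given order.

13: L, 3: W, 6: W

Positions with no move are L. A position that does have a move is losing for the player to move precisely when every available move leads to a winning position for the opponent. Fill in the labels:
n=0: no move → L
n=1: →0(L), so W
n=2: →1(W) only, which is W, so L
n=3: →2(L), so W
n=4: →2(L), so W
n=5: →4(W) only, which is W, so L
n=6: →5(L), so W
n=7: →6(W) only, which is W, so L
n=8: →7(L), so W
n=9: →6(W), 8(W) — all W, so L
n=10: →5(L), so W
n=11: →10(W) only, which is W, so L
n=12: →9(L), so W
n=13: →12(W) only, which is W, so L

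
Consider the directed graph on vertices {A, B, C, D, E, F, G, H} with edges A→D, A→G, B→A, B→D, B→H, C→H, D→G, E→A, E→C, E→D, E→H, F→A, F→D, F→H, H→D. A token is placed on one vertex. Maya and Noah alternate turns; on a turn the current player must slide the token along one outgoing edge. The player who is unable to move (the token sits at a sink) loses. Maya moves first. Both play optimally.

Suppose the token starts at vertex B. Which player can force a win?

Maya wins.

Work bottom-up. With no move the player to move loses. Otherwise the position is W if at least one move leads to an L position for the opponent, and L if every move leads to a W.
Every edge goes from a vertex to one that appears earlier in the order G, D, H, A, B, F, C, E, so processing vertices in that order labels each vertex after all of its successors.
G: no outgoing edge → L
D: W (go to G, an L position)
H: L (sole option D(W) is W)
A: W (go to G, an L position)
B: W (go to H, an L position)
F: W (go to H, an L position)
C: W (go to H, an L position)
E: W (go to H, an L position)
From B Maya can move to H, reaching an L position.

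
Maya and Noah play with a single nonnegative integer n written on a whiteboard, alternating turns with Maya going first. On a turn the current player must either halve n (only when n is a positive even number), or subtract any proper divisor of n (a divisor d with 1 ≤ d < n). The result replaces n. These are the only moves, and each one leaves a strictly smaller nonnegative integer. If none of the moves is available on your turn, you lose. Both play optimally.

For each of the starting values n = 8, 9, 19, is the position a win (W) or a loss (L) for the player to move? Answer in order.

Classify positions by backward induction: terminal positions (no move available) are L. From any other position, the mover wins iff some move reaches an L.
n=0: no move → L
n=1: no move → L
n=2: →1(L), so W
n=3: →2(W) only, which is W, so L
n=4: →3(L), so W
n=5: →4(W) only, which is W, so L
n=6: →3(L), so W
n=7: →6(W) only, which is W, so L
n=8: →7(L), so W
n=9: →6(W), 8(W) — all W, so L
n=10: →5(L), so W
n=11: →10(W) only, which is W, so L
n=12: →9(L), so W
n=13: →12(W) only, which is W, so L
n=14: →7(L), so W
n=15: →10(W), 12(W), 14(W) — all W, so L
n=16: →15(L), so W
n=17: →16(W) only, which is W, so L
n=18: →9(L), so W
n=19: →18(W) only, which is W, so L

8: W, 9: L, 19: L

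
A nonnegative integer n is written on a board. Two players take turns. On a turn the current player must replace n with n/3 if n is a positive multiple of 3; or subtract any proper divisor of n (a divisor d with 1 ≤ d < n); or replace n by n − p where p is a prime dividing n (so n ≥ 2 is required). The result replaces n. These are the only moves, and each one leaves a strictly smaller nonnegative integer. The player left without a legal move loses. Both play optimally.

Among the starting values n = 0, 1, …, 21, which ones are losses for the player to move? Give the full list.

0, 1, 4, 9, 14, 20

Positions with no move are L. A position that does have a move is losing for the player to move precisely when every available move leads to a winning position for the opponent. Fill in the labels:
n=0: no move → L
n=1: no move → L
n=2: →0(L), so W
n=3: →0(L), so W
n=4: →2(W), 3(W) — all W, so L
n=5: →0(L), so W
n=6: →4(L), so W
n=7: →0(L), so W
n=8: →4(L), so W
n=9: →3(W), 6(W), 8(W) — all W, so L
n=10: →9(L), so W
n=11: →0(L), so W
n=12: →4(L), so W
n=13: →0(L), so W
n=14: →7(W), 12(W), 13(W) — all W, so L
n=15: →14(L), so W
n=16: →14(L), so W
n=17: →0(L), so W
n=18: →9(L), so W
n=19: →0(L), so W
n=20: →10(W), 15(W), 16(W), 18(W), 19(W) — all W, so L
n=21: →14(L), so W
The losing starting values of n are exactly the entries labelled L in this table (6 of them).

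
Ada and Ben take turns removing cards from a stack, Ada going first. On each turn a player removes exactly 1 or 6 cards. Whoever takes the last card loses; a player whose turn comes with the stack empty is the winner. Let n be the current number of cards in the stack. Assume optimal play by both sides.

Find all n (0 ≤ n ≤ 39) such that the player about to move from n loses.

Classify positions by backward induction: terminal positions (no move available) are W. From any other position, the mover wins iff some move reaches an L.
n=0: no move; the opponent has just taken the last card and therefore loses → W
n=1: the only move is to 0(W), a W ⇒ L
n=2: can move to 1, which is L ⇒ W
n=3: the only move is to 2(W), a W ⇒ L
n=4: can move to 3, which is L ⇒ W
n=5: the only move is to 4(W), a W ⇒ L
n=6: can move to 5, which is L ⇒ W
n=7: can move to 1, which is L ⇒ W
n=8: moves to 7(W), 2(W); every one is W ⇒ L
n=9: can move to 8, which is L ⇒ W
n=10: moves to 9(W), 4(W); every one is W ⇒ L
n=11: can move to 10, which is L ⇒ W
n=12: moves to 11(W), 6(W); every one is W ⇒ L
n=13: can move to 12, which is L ⇒ W
n=14: can move to 8, which is L ⇒ W
n=15: moves to 14(W), 9(W); every one is W ⇒ L
n=16: can move to 15, which is L ⇒ W
n=17: moves to 16(W), 11(W); every one is W ⇒ L
n=18: can move to 17, which is L ⇒ W
n=19: moves to 18(W), 13(W); every one is W ⇒ L
n=20: can move to 19, which is L ⇒ W
n=21: can move to 15, which is L ⇒ W
n=22: moves to 21(W), 16(W); every one is W ⇒ L
n=23: can move to 22, which is L ⇒ W
n=24: moves to 23(W), 18(W); every one is W ⇒ L
n=25: can move to 24, which is L ⇒ W
n=26: moves to 25(W), 20(W); every one is W ⇒ L
n=27: can move to 26, which is L ⇒ W
n=28: can move to 22, which is L ⇒ W
n=29: moves to 28(W), 23(W); every one is W ⇒ L
n=30: can move to 29, which is L ⇒ W
n=31: moves to 30(W), 25(W); every one is W ⇒ L
n=32: can move to 31, which is L ⇒ W
n=33: moves to 32(W), 27(W); every one is W ⇒ L
n=34: can move to 33, which is L ⇒ W
n=35: can move to 29, which is L ⇒ W
n=36: moves to 35(W), 30(W); every one is W ⇒ L
n=37: can move to 36, which is L ⇒ W
n=38: moves to 37(W), 32(W); every one is W ⇒ L
n=39: can move to 38, which is L ⇒ W
The losing starting values of n are exactly the entries labelled L in this table (17 of them).

1, 3, 5, 8, 10, 12, 15, 17, 19, 22, 24, 26, 29, 31, 33, 36, 38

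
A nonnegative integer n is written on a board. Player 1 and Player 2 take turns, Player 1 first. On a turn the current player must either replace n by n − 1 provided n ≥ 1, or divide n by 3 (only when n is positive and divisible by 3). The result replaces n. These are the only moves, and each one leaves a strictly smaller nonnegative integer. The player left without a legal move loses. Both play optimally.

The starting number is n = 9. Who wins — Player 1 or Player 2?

Player 2 wins.

Use the standard recursion: the mover loses at a terminal position; elsewhere, the mover wins exactly when some move hands the opponent an L position.
n=0: no move → L
n=1: can move to 0, which is L ⇒ W
n=2: the only move is to 1(W), a W ⇒ L
n=3: can move to 2, which is L ⇒ W
n=4: the only move is to 3(W), a W ⇒ L
n=5: can move to 4, which is L ⇒ W
n=6: can move to 2, which is L ⇒ W
n=7: the only move is to 6(W), a W ⇒ L
n=8: can move to 7, which is L ⇒ W
n=9: moves to 3(W), 8(W); every one is W ⇒ L
Every move from 9 reaches a W position, so the mover loses.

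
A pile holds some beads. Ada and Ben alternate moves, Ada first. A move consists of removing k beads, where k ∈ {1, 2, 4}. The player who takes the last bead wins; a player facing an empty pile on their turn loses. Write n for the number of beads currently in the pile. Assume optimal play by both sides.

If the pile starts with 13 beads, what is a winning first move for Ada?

Remove 1, leaving 12.

Work bottom-up. With no move the player to move loses. Otherwise the position is W if at least one move leads to an L position for the opponent, and L if every move leads to a W.
n=0: no move → L
n=1: reaches L-position 0 → W
n=2: reaches L-position 0 → W
n=3: only reaches 2(W), 1(W), all W → L
n=4: reaches L-position 3 → W
n=5: reaches L-position 3 → W
n=6: only reaches 5(W), 4(W), 2(W), all W → L
n=7: reaches L-position 6 → W
n=8: reaches L-position 6 → W
n=9: only reaches 8(W), 7(W), 5(W), all W → L
n=10: reaches L-position 9 → W
n=11: reaches L-position 9 → W
n=12: only reaches 11(W), 10(W), 8(W), all W → L
n=13: reaches L-position 12 → W
From 13, the L positions reachable in one move are: 12, 9. Any move reaching one of these is winning.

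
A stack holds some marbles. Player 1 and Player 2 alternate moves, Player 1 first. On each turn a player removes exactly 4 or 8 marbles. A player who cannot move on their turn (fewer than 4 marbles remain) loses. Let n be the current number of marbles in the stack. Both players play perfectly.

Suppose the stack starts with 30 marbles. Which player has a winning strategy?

Player 1 wins.

Build the W/L table. Terminal = L. A non-terminal position is W if it has a move to some L; otherwise it is L.
n=0: no move → L
n=1: no move → L
n=2: no move → L
n=3: no move → L
n=4: can move to 0, which is L ⇒ W
n=5: can move to 1, which is L ⇒ W
n=6: can move to 2, which is L ⇒ W
n=7: can move to 3, which is L ⇒ W
n=8: can move to 0, which is L ⇒ W
n=9: can move to 1, which is L ⇒ W
n=10: can move to 2, which is L ⇒ W
n=11: can move to 3, which is L ⇒ W
n=12: moves to 8(W), 4(W); every one is W ⇒ L
n=13: moves to 9(W), 5(W); every one is W ⇒ L
n=14: moves to 10(W), 6(W); every one is W ⇒ L
n=15: moves to 11(W), 7(W); every one is W ⇒ L
n=16: can move to 12, which is L ⇒ W
n=17: can move to 13, which is L ⇒ W
n=18: can move to 14, which is L ⇒ W
n=19: can move to 15, which is L ⇒ W
n=20: can move to 12, which is L ⇒ W
n=21: can move to 13, which is L ⇒ W
n=22: can move to 14, which is L ⇒ W
n=23: can move to 15, which is L ⇒ W
n=24: moves to 20(W), 16(W); every one is W ⇒ L
n=25: moves to 21(W), 17(W); every one is W ⇒ L
n=26: moves to 22(W), 18(W); every one is W ⇒ L
n=27: moves to 23(W), 19(W); every one is W ⇒ L
n=28: can move to 24, which is L ⇒ W
n=29: can move to 25, which is L ⇒ W
n=30: can move to 26, which is L ⇒ W
The starting position 30 is W: Player 1 should remove 4, leaving 26, handing over an L position.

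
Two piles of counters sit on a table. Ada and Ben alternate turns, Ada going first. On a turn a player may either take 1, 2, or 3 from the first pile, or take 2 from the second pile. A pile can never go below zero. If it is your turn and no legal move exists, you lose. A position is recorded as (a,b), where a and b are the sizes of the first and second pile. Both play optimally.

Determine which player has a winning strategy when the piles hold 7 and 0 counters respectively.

Build the W/L table. Terminal = L. A non-terminal position is W if it has a move to some L; otherwise it is L.
No move ever increases a pile, so every position that can arise here has a ≤ 7 and b ≤ 0; it is enough to label the cells with 0 ≤ a ≤ 7 and 0 ≤ b ≤ 0.
Every move lowers a or b (never raises either), so fill the grid row by row in increasing a, and left to right within a row: each cell's successors are then already labelled.
      b=0
a=0:    L
a=1:    W
a=2:    W
a=3:    W
a=4:    L
a=5:    W
a=6:    W
a=7:    W
Cells with no legal move (terminal, hence L): (0,0).
The remaining L cells, each justified by listing all of its moves:
(4,0): →(3,0)(W), (2,0)(W), (1,0)(W) — all W, so L
Every other cell has at least one move into one of the L cells above, so it is W.
From (7,0) Ada can move to (4,0), reaching an L position.

Ada wins.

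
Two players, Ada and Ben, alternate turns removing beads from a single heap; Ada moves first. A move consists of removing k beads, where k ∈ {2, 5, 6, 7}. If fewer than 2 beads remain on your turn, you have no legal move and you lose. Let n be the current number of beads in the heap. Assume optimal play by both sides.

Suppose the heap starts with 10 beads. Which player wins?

Build the W/L table. Terminal = L. A non-terminal position is W if it has a move to some L; otherwise it is L.
n=0: no move → L
n=1: no move → L
n=2: reaches L-position 0 → W
n=3: reaches L-position 1 → W
n=4: only reaches 2(W), which is W → L
n=5: reaches L-position 0 → W
n=6: reaches L-position 4 → W
n=7: reaches L-position 1 → W
n=8: reaches L-position 1 → W
n=9: reaches L-position 4 → W
n=10: reaches L-position 4 → W
The starting position 10 is W: Ada should remove 6, leaving 4, handing over an L position.

Ada wins.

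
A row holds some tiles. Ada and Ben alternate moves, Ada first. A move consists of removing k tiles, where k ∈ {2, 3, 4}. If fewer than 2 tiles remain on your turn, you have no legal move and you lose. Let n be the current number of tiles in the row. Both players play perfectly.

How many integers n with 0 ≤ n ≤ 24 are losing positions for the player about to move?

Classify positions by backward induction: terminal positions (no move available) are L. From any other position, the mover wins iff some move reaches an L.
n=0: no move → L
n=1: no move → L
n=2: →0(L), so W
n=3: →1(L), so W
n=4: →1(L), so W
n=5: →1(L), so W
n=6: →4(W), 3(W), 2(W) — all W, so L
n=7: →5(W), 4(W), 3(W) — all W, so L
n=8: →6(L), so W
n=9: →7(L), so W
n=10: →7(L), so W
n=11: →7(L), so W
n=12: →10(W), 9(W), 8(W) — all W, so L
n=13: →11(W), 10(W), 9(W) — all W, so L
n=14: →12(L), so W
n=15: →13(L), so W
n=16: →13(L), so W
n=17: →13(L), so W
n=18: →16(W), 15(W), 14(W) — all W, so L
n=19: →17(W), 16(W), 15(W) — all W, so L
n=20: →18(L), so W
n=21: →19(L), so W
n=22: →19(L), so W
n=23: →19(L), so W
n=24: →22(W), 21(W), 20(W) — all W, so L
L entries with 0 ≤ n ≤ 24: n = 0, 1, 6, 7, 12, 13, 18, 19, 24; that makes 9.

9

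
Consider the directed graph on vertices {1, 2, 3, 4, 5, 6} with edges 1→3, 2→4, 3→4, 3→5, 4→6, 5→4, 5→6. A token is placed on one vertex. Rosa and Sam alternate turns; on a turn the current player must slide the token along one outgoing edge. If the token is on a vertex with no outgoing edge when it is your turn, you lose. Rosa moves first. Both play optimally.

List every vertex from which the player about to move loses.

Build the W/L table. Terminal = L. A non-terminal position is W if it has a move to some L; otherwise it is L.
Every edge goes from a vertex to one that appears earlier in the order 6, 4, 5, 2, 3, 1, so processing vertices in that order labels each vertex after all of its successors.
6: no outgoing edge → L
4: can move to 6, which is L ⇒ W
5: can move to 6, which is L ⇒ W
2: the only move is to 4(W), a W ⇒ L
3: moves to 5(W), 4(W); every one is W ⇒ L
1: can move to 3, which is L ⇒ W
Reading off the rows marked L gives the requested list; there are 3 such vertices.

2, 3, 6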